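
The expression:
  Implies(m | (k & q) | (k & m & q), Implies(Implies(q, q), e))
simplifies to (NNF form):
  e | (~k & ~m) | (~m & ~q)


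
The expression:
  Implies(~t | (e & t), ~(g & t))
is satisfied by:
  {g: False, e: False, t: False}
  {t: True, g: False, e: False}
  {e: True, g: False, t: False}
  {t: True, e: True, g: False}
  {g: True, t: False, e: False}
  {t: True, g: True, e: False}
  {e: True, g: True, t: False}


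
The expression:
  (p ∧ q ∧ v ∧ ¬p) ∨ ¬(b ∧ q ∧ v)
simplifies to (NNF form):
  ¬b ∨ ¬q ∨ ¬v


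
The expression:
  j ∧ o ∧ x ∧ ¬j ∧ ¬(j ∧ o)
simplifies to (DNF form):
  False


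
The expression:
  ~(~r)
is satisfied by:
  {r: True}


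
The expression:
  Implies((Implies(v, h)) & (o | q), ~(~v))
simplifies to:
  v | (~o & ~q)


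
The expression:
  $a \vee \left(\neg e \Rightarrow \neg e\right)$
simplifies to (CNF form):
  $\text{True}$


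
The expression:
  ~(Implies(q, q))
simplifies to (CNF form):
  False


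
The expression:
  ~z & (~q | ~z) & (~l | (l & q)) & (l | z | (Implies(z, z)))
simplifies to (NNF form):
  ~z & (q | ~l)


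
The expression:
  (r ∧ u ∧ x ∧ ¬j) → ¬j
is always true.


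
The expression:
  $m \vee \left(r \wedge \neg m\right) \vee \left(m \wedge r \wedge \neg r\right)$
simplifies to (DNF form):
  $m \vee r$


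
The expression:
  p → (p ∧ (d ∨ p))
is always true.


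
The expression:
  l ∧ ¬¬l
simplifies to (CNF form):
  l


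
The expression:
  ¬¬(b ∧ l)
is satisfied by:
  {b: True, l: True}


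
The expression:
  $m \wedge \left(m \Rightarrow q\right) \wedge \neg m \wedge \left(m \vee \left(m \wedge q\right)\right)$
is never true.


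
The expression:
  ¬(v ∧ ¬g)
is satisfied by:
  {g: True, v: False}
  {v: False, g: False}
  {v: True, g: True}


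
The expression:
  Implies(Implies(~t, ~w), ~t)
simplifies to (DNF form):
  ~t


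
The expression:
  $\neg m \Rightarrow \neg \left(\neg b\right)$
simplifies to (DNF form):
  $b \vee m$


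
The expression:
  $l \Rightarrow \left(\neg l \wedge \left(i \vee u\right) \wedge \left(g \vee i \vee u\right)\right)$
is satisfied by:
  {l: False}


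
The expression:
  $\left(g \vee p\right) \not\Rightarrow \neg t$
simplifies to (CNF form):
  $t \wedge \left(g \vee p\right)$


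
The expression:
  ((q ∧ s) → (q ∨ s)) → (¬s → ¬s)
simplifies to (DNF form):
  True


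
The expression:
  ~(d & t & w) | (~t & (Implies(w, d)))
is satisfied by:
  {w: False, t: False, d: False}
  {d: True, w: False, t: False}
  {t: True, w: False, d: False}
  {d: True, t: True, w: False}
  {w: True, d: False, t: False}
  {d: True, w: True, t: False}
  {t: True, w: True, d: False}


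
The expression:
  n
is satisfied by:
  {n: True}


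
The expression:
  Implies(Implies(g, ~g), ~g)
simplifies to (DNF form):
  True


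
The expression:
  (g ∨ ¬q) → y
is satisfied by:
  {y: True, q: True, g: False}
  {y: True, q: False, g: False}
  {y: True, g: True, q: True}
  {y: True, g: True, q: False}
  {q: True, g: False, y: False}


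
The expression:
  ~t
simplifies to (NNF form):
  ~t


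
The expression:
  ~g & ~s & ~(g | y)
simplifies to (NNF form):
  ~g & ~s & ~y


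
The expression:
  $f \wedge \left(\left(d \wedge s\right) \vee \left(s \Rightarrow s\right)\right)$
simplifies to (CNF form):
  $f$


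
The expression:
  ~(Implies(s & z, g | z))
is never true.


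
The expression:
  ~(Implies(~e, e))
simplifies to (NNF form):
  ~e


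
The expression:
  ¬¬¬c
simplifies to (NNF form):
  ¬c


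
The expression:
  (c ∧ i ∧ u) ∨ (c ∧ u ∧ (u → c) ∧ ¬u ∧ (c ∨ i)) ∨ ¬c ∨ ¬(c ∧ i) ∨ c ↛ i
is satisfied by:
  {u: True, c: False, i: False}
  {c: False, i: False, u: False}
  {i: True, u: True, c: False}
  {i: True, c: False, u: False}
  {u: True, c: True, i: False}
  {c: True, u: False, i: False}
  {i: True, c: True, u: True}


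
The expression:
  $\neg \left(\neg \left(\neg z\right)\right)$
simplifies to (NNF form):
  $\neg z$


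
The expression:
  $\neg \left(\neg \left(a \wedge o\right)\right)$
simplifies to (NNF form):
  $a \wedge o$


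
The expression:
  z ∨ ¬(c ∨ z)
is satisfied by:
  {z: True, c: False}
  {c: False, z: False}
  {c: True, z: True}


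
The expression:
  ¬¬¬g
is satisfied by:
  {g: False}


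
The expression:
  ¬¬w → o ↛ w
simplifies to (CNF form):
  ¬w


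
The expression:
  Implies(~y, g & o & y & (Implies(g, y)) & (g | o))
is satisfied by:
  {y: True}


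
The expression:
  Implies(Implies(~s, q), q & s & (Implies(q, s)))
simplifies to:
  (q & s) | (~q & ~s)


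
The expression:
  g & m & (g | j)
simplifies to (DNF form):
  g & m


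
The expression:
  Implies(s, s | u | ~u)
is always true.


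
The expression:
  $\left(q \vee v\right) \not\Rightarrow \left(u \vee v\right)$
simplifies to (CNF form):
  $q \wedge \neg u \wedge \neg v$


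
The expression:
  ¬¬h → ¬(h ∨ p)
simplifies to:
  ¬h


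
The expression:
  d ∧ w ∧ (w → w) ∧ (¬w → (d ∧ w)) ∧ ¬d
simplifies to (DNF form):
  False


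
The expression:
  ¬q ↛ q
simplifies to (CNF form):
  True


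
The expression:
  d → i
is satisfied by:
  {i: True, d: False}
  {d: False, i: False}
  {d: True, i: True}


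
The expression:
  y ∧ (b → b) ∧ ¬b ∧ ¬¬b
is never true.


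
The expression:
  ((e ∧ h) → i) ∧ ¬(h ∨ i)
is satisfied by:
  {i: False, h: False}


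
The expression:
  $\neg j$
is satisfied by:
  {j: False}


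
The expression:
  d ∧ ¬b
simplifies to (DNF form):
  d ∧ ¬b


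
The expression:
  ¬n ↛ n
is always true.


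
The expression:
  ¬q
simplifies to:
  ¬q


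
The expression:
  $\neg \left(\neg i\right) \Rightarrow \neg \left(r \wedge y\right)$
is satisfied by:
  {y: False, i: False, r: False}
  {r: True, y: False, i: False}
  {i: True, y: False, r: False}
  {r: True, i: True, y: False}
  {y: True, r: False, i: False}
  {r: True, y: True, i: False}
  {i: True, y: True, r: False}


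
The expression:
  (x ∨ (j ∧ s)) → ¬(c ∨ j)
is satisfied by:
  {c: False, s: False, x: False, j: False}
  {s: True, j: False, c: False, x: False}
  {c: True, j: False, s: False, x: False}
  {s: True, c: True, j: False, x: False}
  {j: True, c: False, s: False, x: False}
  {j: True, c: True, s: False, x: False}
  {x: True, j: False, c: False, s: False}
  {x: True, s: True, j: False, c: False}


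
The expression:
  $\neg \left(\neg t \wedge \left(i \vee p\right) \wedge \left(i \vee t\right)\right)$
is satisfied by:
  {t: True, i: False}
  {i: False, t: False}
  {i: True, t: True}


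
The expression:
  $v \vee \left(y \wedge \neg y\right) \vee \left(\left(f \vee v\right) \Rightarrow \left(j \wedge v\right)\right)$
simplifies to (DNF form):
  $v \vee \neg f$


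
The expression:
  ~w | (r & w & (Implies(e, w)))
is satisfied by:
  {r: True, w: False}
  {w: False, r: False}
  {w: True, r: True}


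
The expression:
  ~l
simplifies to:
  ~l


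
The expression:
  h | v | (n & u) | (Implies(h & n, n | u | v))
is always true.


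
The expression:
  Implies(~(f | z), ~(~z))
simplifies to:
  f | z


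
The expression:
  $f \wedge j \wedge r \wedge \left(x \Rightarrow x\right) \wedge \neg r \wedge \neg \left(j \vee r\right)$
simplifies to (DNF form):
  $\text{False}$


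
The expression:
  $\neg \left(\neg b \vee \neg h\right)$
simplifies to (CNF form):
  $b \wedge h$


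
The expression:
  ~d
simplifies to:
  ~d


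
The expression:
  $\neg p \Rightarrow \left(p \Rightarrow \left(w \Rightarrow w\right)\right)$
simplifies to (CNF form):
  $\text{True}$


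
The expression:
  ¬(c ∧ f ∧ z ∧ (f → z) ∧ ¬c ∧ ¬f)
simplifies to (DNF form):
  True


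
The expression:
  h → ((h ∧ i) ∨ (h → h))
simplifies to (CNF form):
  True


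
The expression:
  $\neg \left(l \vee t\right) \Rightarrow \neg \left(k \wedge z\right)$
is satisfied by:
  {t: True, l: True, k: False, z: False}
  {t: True, k: False, l: False, z: False}
  {l: True, t: False, k: False, z: False}
  {t: False, k: False, l: False, z: False}
  {z: True, t: True, l: True, k: False}
  {z: True, t: True, k: False, l: False}
  {z: True, l: True, t: False, k: False}
  {z: True, t: False, k: False, l: False}
  {t: True, k: True, l: True, z: False}
  {t: True, k: True, z: False, l: False}
  {k: True, l: True, z: False, t: False}
  {k: True, z: False, l: False, t: False}
  {t: True, k: True, z: True, l: True}
  {t: True, k: True, z: True, l: False}
  {k: True, z: True, l: True, t: False}


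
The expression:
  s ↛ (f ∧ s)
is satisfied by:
  {s: True, f: False}


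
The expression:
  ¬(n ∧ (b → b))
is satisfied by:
  {n: False}


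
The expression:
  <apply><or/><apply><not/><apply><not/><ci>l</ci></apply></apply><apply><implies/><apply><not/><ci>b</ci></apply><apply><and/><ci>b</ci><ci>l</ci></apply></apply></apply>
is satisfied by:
  {b: True, l: True}
  {b: True, l: False}
  {l: True, b: False}


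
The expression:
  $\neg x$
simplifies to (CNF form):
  $\neg x$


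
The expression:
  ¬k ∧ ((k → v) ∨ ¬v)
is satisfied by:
  {k: False}


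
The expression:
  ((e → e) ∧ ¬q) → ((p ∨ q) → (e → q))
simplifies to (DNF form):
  q ∨ ¬e ∨ ¬p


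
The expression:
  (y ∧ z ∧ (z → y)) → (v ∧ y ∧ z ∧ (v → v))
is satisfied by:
  {v: True, z: False, y: False}
  {v: False, z: False, y: False}
  {y: True, v: True, z: False}
  {y: True, v: False, z: False}
  {z: True, v: True, y: False}
  {z: True, v: False, y: False}
  {z: True, y: True, v: True}


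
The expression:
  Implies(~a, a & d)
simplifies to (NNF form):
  a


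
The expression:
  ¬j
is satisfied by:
  {j: False}


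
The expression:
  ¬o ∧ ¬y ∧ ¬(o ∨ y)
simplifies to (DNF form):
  ¬o ∧ ¬y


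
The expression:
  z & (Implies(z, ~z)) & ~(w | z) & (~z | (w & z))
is never true.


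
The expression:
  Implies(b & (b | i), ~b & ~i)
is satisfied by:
  {b: False}


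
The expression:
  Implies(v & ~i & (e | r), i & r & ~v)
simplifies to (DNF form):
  i | ~v | (~e & ~r)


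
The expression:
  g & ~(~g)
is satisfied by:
  {g: True}


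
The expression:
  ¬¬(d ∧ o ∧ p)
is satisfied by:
  {p: True, d: True, o: True}


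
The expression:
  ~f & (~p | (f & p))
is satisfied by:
  {p: False, f: False}


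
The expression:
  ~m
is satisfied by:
  {m: False}


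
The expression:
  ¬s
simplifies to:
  ¬s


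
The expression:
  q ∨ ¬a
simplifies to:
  q ∨ ¬a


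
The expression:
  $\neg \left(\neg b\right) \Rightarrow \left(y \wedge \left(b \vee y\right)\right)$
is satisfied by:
  {y: True, b: False}
  {b: False, y: False}
  {b: True, y: True}


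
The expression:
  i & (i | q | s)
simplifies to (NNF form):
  i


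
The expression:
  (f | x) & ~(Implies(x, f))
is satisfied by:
  {x: True, f: False}


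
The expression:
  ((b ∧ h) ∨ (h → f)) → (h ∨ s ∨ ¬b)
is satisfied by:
  {s: True, h: True, b: False}
  {s: True, h: False, b: False}
  {h: True, s: False, b: False}
  {s: False, h: False, b: False}
  {s: True, b: True, h: True}
  {s: True, b: True, h: False}
  {b: True, h: True, s: False}


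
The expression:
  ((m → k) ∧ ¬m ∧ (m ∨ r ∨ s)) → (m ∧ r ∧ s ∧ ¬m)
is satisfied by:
  {m: True, s: False, r: False}
  {r: True, m: True, s: False}
  {m: True, s: True, r: False}
  {r: True, m: True, s: True}
  {r: False, s: False, m: False}


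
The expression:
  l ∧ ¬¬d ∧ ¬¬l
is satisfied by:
  {d: True, l: True}


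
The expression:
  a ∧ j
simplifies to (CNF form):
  a ∧ j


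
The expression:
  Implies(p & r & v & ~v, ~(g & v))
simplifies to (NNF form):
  True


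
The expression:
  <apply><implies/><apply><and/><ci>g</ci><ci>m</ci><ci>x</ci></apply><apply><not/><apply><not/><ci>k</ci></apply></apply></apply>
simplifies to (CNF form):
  <apply><or/><ci>k</ci><apply><not/><ci>g</ci></apply><apply><not/><ci>m</ci></apply><apply><not/><ci>x</ci></apply></apply>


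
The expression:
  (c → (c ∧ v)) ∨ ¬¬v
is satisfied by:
  {v: True, c: False}
  {c: False, v: False}
  {c: True, v: True}


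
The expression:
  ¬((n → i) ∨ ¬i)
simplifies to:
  False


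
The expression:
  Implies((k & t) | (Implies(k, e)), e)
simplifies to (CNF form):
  (e | k) & (e | ~t)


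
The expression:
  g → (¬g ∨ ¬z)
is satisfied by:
  {g: False, z: False}
  {z: True, g: False}
  {g: True, z: False}


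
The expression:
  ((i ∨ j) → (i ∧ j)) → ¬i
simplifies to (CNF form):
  ¬i ∨ ¬j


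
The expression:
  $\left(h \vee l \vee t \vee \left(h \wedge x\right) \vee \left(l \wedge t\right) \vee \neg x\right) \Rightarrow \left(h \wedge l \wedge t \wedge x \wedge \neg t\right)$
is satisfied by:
  {x: True, h: False, l: False, t: False}


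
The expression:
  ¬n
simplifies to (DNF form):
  ¬n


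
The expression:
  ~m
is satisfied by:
  {m: False}


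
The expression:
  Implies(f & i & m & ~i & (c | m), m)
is always true.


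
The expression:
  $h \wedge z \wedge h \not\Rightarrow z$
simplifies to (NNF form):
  $\text{False}$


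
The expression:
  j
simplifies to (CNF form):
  j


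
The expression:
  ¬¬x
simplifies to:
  x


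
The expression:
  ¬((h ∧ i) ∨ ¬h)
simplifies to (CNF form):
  h ∧ ¬i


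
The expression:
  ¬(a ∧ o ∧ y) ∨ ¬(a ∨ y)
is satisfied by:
  {o: False, y: False, a: False}
  {a: True, o: False, y: False}
  {y: True, o: False, a: False}
  {a: True, y: True, o: False}
  {o: True, a: False, y: False}
  {a: True, o: True, y: False}
  {y: True, o: True, a: False}


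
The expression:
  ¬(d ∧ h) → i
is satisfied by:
  {i: True, d: True, h: True}
  {i: True, d: True, h: False}
  {i: True, h: True, d: False}
  {i: True, h: False, d: False}
  {d: True, h: True, i: False}


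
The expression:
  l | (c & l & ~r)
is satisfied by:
  {l: True}


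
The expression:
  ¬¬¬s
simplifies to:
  ¬s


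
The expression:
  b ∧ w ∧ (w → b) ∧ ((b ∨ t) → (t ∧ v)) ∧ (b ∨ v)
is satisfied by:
  {t: True, w: True, b: True, v: True}


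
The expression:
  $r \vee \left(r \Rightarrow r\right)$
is always true.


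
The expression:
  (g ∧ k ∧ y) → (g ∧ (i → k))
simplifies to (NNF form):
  True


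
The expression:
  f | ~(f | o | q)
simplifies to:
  f | (~o & ~q)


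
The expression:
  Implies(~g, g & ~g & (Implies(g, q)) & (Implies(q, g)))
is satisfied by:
  {g: True}


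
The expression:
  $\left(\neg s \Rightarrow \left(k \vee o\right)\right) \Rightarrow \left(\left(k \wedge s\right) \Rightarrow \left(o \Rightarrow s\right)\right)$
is always true.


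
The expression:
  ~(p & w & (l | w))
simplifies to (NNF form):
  ~p | ~w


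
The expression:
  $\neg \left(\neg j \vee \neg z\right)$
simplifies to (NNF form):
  $j \wedge z$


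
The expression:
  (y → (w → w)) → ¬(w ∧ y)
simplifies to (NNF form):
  ¬w ∨ ¬y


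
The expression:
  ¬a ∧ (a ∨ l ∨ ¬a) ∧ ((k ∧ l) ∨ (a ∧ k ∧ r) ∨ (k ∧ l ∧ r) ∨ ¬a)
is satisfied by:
  {a: False}


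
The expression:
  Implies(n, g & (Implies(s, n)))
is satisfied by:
  {g: True, n: False}
  {n: False, g: False}
  {n: True, g: True}


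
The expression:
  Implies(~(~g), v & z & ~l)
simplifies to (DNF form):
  ~g | (v & z & ~l)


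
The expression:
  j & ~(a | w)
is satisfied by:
  {j: True, w: False, a: False}


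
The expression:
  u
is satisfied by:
  {u: True}


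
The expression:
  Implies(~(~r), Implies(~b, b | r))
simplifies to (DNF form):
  True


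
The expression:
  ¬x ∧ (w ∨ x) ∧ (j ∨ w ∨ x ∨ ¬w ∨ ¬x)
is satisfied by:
  {w: True, x: False}


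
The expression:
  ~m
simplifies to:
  ~m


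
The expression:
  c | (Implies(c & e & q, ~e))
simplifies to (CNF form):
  True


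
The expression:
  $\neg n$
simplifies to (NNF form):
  $\neg n$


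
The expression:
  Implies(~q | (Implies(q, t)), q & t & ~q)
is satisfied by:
  {q: True, t: False}


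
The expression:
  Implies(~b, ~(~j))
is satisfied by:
  {b: True, j: True}
  {b: True, j: False}
  {j: True, b: False}


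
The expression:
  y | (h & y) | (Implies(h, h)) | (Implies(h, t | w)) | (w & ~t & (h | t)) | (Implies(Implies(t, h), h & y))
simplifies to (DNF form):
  True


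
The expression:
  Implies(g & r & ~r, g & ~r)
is always true.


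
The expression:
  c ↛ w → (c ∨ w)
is always true.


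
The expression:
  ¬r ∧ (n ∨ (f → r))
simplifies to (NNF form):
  ¬r ∧ (n ∨ ¬f)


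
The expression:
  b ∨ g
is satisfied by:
  {b: True, g: True}
  {b: True, g: False}
  {g: True, b: False}


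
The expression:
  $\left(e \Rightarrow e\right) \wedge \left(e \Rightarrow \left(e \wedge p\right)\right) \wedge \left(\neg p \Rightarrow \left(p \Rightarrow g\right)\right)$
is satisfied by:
  {p: True, e: False}
  {e: False, p: False}
  {e: True, p: True}


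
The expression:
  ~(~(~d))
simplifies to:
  ~d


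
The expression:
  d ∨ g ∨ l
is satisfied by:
  {d: True, l: True, g: True}
  {d: True, l: True, g: False}
  {d: True, g: True, l: False}
  {d: True, g: False, l: False}
  {l: True, g: True, d: False}
  {l: True, g: False, d: False}
  {g: True, l: False, d: False}


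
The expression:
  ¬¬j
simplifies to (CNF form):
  j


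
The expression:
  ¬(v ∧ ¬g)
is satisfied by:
  {g: True, v: False}
  {v: False, g: False}
  {v: True, g: True}


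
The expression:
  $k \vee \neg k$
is always true.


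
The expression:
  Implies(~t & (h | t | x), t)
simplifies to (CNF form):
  (t | ~h) & (t | ~x)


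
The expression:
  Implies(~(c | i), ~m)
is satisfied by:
  {i: True, c: True, m: False}
  {i: True, m: False, c: False}
  {c: True, m: False, i: False}
  {c: False, m: False, i: False}
  {i: True, c: True, m: True}
  {i: True, m: True, c: False}
  {c: True, m: True, i: False}


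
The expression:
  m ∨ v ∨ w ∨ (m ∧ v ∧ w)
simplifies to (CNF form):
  m ∨ v ∨ w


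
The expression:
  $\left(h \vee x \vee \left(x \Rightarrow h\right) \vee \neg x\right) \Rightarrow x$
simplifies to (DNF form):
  $x$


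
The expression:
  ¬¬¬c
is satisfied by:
  {c: False}


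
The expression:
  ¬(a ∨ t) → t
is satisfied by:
  {a: True, t: True}
  {a: True, t: False}
  {t: True, a: False}


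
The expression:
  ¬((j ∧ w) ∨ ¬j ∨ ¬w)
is never true.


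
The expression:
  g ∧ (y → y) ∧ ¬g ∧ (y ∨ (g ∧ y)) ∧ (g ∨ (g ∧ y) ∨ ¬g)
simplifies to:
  False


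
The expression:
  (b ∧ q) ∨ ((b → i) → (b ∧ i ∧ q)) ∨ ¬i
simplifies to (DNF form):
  (b ∧ q) ∨ ¬i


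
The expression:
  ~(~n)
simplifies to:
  n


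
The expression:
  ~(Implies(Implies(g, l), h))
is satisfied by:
  {l: True, g: False, h: False}
  {g: False, h: False, l: False}
  {l: True, g: True, h: False}


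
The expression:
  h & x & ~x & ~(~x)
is never true.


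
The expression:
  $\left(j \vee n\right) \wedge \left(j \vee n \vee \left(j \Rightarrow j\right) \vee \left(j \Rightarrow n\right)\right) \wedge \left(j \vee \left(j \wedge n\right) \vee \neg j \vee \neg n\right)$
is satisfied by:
  {n: True, j: True}
  {n: True, j: False}
  {j: True, n: False}


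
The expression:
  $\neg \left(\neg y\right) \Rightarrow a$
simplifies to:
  $a \vee \neg y$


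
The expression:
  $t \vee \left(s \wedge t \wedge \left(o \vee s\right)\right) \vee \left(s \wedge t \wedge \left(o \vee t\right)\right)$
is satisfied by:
  {t: True}


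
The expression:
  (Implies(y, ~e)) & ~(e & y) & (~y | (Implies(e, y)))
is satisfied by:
  {e: False, y: False}
  {y: True, e: False}
  {e: True, y: False}


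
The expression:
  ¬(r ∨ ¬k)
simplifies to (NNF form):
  k ∧ ¬r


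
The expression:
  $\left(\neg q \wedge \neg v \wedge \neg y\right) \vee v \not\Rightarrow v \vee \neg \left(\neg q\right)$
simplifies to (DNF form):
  $q \vee \left(\neg v \wedge \neg y\right)$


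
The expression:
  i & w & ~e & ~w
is never true.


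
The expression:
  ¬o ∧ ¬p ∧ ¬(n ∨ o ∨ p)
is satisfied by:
  {n: False, o: False, p: False}


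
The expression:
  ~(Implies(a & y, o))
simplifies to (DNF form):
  a & y & ~o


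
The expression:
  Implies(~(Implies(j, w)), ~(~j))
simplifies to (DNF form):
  True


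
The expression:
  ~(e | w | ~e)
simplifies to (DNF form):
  False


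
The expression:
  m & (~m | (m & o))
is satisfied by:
  {m: True, o: True}


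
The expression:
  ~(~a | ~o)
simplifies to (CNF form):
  a & o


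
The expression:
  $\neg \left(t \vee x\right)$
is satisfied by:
  {x: False, t: False}


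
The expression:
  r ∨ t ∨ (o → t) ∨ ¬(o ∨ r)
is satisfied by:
  {r: True, t: True, o: False}
  {r: True, o: False, t: False}
  {t: True, o: False, r: False}
  {t: False, o: False, r: False}
  {r: True, t: True, o: True}
  {r: True, o: True, t: False}
  {t: True, o: True, r: False}


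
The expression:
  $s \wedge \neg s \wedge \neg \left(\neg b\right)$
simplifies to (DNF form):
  $\text{False}$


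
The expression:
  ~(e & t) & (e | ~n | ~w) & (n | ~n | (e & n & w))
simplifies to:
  (e & ~t) | (~e & ~n) | (~e & ~w)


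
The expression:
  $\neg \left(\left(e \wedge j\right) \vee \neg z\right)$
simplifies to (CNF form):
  $z \wedge \left(\neg e \vee \neg j\right)$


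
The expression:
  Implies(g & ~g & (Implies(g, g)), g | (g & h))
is always true.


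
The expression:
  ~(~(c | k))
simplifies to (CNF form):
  c | k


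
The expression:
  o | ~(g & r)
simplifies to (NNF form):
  o | ~g | ~r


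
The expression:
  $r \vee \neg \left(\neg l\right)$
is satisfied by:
  {r: True, l: True}
  {r: True, l: False}
  {l: True, r: False}


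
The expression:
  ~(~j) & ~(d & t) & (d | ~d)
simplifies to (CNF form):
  j & (~d | ~t)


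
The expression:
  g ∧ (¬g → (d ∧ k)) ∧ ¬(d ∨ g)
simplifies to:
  False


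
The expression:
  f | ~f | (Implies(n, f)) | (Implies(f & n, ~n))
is always true.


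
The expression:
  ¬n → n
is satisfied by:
  {n: True}


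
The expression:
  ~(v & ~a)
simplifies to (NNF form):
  a | ~v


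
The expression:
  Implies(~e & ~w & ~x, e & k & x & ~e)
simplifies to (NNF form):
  e | w | x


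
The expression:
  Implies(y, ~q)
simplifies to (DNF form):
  ~q | ~y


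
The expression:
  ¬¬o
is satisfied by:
  {o: True}


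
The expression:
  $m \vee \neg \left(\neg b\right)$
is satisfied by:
  {b: True, m: True}
  {b: True, m: False}
  {m: True, b: False}


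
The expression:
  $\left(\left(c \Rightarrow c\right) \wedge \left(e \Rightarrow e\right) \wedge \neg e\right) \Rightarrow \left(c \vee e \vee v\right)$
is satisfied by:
  {c: True, v: True, e: True}
  {c: True, v: True, e: False}
  {c: True, e: True, v: False}
  {c: True, e: False, v: False}
  {v: True, e: True, c: False}
  {v: True, e: False, c: False}
  {e: True, v: False, c: False}


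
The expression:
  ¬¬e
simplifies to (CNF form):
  e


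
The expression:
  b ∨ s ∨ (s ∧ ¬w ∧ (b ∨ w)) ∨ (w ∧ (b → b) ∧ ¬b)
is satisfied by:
  {s: True, b: True, w: True}
  {s: True, b: True, w: False}
  {s: True, w: True, b: False}
  {s: True, w: False, b: False}
  {b: True, w: True, s: False}
  {b: True, w: False, s: False}
  {w: True, b: False, s: False}


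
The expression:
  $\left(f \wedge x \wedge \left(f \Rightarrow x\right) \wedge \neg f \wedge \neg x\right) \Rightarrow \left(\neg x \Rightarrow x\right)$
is always true.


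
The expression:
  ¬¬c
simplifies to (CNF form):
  c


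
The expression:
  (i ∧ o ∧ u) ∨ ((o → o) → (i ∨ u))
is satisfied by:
  {i: True, u: True}
  {i: True, u: False}
  {u: True, i: False}


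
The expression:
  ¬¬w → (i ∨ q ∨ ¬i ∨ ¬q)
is always true.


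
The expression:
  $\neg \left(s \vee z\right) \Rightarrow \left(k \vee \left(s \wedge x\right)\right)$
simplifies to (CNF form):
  $k \vee s \vee z$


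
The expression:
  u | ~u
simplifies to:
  True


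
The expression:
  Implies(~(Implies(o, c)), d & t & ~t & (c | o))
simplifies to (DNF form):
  c | ~o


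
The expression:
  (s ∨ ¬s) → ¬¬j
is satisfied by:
  {j: True}


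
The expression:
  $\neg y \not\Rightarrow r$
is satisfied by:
  {y: False, r: False}


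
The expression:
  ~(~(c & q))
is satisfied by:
  {c: True, q: True}


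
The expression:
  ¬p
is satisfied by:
  {p: False}


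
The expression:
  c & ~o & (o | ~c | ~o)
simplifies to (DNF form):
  c & ~o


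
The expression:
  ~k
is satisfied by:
  {k: False}


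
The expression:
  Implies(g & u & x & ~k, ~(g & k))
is always true.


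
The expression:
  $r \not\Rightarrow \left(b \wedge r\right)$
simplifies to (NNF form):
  $r \wedge \neg b$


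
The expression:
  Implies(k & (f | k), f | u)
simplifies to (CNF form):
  f | u | ~k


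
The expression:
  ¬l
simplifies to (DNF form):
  ¬l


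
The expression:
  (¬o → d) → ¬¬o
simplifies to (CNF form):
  o ∨ ¬d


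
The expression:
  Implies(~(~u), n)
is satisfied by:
  {n: True, u: False}
  {u: False, n: False}
  {u: True, n: True}


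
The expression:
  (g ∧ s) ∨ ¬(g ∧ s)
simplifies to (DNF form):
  True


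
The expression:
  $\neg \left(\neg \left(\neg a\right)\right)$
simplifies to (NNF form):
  $\neg a$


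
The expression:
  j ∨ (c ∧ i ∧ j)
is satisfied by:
  {j: True}


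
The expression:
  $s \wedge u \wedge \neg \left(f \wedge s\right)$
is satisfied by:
  {s: True, u: True, f: False}


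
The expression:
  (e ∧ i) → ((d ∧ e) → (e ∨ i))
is always true.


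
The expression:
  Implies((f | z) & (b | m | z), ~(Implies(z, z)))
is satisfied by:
  {m: False, z: False, f: False, b: False}
  {b: True, m: False, z: False, f: False}
  {m: True, b: False, z: False, f: False}
  {b: True, m: True, z: False, f: False}
  {f: True, b: False, m: False, z: False}


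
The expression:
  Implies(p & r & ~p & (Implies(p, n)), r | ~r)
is always true.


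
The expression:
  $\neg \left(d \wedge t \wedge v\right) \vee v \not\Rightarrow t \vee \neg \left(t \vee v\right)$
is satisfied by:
  {v: False, t: False, d: False}
  {d: True, v: False, t: False}
  {t: True, v: False, d: False}
  {d: True, t: True, v: False}
  {v: True, d: False, t: False}
  {d: True, v: True, t: False}
  {t: True, v: True, d: False}


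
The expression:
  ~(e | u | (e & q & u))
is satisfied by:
  {u: False, e: False}


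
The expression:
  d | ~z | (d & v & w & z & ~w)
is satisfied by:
  {d: True, z: False}
  {z: False, d: False}
  {z: True, d: True}


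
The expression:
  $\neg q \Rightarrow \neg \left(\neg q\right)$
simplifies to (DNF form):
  $q$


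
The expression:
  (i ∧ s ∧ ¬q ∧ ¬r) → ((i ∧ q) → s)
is always true.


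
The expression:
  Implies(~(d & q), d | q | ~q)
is always true.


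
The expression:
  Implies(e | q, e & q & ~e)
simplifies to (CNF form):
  ~e & ~q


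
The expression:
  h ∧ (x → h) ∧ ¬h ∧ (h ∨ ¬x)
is never true.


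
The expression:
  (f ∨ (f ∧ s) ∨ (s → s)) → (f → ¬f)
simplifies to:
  ¬f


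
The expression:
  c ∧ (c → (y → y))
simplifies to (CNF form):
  c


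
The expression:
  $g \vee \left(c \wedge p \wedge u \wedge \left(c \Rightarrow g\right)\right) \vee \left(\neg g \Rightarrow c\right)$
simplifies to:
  $c \vee g$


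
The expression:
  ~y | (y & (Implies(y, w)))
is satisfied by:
  {w: True, y: False}
  {y: False, w: False}
  {y: True, w: True}


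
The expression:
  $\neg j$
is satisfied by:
  {j: False}


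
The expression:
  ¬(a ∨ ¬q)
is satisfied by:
  {q: True, a: False}


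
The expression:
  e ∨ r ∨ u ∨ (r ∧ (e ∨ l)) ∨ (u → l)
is always true.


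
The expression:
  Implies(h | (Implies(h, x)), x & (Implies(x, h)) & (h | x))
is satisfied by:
  {h: True, x: True}


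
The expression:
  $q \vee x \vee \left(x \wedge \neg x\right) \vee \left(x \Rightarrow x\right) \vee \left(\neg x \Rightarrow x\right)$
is always true.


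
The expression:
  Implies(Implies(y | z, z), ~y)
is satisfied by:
  {z: False, y: False}
  {y: True, z: False}
  {z: True, y: False}


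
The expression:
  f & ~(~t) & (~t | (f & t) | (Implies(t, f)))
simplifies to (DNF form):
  f & t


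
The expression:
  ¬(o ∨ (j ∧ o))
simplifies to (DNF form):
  ¬o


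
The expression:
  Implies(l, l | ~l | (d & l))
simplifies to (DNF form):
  True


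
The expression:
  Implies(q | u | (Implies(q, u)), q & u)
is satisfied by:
  {u: True, q: True}


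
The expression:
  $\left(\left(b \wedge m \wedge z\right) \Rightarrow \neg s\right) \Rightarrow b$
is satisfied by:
  {b: True}


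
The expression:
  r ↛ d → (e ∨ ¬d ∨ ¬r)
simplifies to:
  True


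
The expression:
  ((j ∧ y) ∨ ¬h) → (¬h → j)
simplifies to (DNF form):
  h ∨ j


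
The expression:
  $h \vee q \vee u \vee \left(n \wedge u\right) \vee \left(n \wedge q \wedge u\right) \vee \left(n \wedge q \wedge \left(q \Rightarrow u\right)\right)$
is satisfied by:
  {q: True, u: True, h: True}
  {q: True, u: True, h: False}
  {q: True, h: True, u: False}
  {q: True, h: False, u: False}
  {u: True, h: True, q: False}
  {u: True, h: False, q: False}
  {h: True, u: False, q: False}


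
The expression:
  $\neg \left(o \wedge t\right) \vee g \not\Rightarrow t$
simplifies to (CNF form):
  $\neg o \vee \neg t$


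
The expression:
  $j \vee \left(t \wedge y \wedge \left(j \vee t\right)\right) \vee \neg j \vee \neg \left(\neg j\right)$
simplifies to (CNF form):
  $\text{True}$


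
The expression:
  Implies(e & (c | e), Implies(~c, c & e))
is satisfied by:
  {c: True, e: False}
  {e: False, c: False}
  {e: True, c: True}


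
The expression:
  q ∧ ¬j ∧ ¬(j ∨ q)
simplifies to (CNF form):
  False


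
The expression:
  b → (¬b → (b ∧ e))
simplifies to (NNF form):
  True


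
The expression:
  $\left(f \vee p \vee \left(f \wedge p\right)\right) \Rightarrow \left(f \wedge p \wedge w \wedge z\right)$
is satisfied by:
  {w: True, z: True, p: False, f: False}
  {w: True, z: False, p: False, f: False}
  {z: True, f: False, w: False, p: False}
  {f: False, z: False, w: False, p: False}
  {f: True, p: True, w: True, z: True}


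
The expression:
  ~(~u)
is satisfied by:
  {u: True}


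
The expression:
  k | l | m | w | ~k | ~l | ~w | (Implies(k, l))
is always true.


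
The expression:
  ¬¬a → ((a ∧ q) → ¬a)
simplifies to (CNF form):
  ¬a ∨ ¬q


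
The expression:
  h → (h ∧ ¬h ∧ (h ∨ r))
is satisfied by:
  {h: False}


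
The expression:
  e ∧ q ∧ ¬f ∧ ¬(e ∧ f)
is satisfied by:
  {e: True, q: True, f: False}


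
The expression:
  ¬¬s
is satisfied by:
  {s: True}


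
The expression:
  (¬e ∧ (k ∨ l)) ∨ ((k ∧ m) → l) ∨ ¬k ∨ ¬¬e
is always true.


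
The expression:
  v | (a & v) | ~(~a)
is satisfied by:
  {a: True, v: True}
  {a: True, v: False}
  {v: True, a: False}


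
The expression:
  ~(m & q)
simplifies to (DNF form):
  ~m | ~q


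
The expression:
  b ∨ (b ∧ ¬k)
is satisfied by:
  {b: True}


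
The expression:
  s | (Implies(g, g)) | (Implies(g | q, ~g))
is always true.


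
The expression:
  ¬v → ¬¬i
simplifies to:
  i ∨ v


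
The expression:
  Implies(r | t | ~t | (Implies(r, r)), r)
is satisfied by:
  {r: True}


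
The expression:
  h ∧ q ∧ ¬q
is never true.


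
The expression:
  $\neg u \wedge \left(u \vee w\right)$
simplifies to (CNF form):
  $w \wedge \neg u$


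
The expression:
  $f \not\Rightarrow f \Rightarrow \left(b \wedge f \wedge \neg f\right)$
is always true.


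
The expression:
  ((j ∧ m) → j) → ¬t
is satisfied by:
  {t: False}


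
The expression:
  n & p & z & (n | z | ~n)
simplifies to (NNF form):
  n & p & z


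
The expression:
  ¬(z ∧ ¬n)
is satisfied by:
  {n: True, z: False}
  {z: False, n: False}
  {z: True, n: True}


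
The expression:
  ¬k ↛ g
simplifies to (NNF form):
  g ∨ ¬k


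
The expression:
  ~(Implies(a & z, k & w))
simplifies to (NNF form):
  a & z & (~k | ~w)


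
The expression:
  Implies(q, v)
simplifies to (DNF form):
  v | ~q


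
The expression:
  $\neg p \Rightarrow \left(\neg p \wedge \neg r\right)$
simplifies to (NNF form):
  $p \vee \neg r$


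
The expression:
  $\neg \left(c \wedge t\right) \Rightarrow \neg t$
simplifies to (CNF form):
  $c \vee \neg t$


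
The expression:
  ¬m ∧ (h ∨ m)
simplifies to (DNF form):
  h ∧ ¬m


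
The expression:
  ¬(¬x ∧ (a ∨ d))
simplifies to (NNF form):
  x ∨ (¬a ∧ ¬d)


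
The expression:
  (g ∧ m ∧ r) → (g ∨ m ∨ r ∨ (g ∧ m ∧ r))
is always true.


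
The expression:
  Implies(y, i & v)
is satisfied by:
  {i: True, v: True, y: False}
  {i: True, v: False, y: False}
  {v: True, i: False, y: False}
  {i: False, v: False, y: False}
  {i: True, y: True, v: True}


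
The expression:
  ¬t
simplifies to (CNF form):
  ¬t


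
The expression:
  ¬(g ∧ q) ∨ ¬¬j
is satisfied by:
  {j: True, q: False, g: False}
  {j: False, q: False, g: False}
  {g: True, j: True, q: False}
  {g: True, j: False, q: False}
  {q: True, j: True, g: False}
  {q: True, j: False, g: False}
  {q: True, g: True, j: True}


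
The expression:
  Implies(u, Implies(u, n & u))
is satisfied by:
  {n: True, u: False}
  {u: False, n: False}
  {u: True, n: True}


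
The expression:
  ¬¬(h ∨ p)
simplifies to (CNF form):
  h ∨ p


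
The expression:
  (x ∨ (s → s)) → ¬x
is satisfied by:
  {x: False}


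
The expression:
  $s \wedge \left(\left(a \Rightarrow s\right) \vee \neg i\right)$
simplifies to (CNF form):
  $s$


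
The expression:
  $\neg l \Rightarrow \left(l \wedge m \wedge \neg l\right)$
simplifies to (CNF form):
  $l$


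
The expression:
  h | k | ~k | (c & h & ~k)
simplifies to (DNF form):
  True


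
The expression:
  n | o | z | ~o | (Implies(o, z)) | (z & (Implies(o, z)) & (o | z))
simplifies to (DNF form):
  True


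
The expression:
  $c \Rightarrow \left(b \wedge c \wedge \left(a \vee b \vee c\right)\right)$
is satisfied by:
  {b: True, c: False}
  {c: False, b: False}
  {c: True, b: True}


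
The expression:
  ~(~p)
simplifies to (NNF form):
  p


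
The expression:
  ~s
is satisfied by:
  {s: False}


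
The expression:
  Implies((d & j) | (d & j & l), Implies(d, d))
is always true.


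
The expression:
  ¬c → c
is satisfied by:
  {c: True}


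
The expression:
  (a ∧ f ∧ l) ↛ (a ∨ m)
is never true.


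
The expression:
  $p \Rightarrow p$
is always true.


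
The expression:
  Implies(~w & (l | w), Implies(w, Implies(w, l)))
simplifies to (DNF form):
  True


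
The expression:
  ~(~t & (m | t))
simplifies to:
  t | ~m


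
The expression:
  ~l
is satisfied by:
  {l: False}


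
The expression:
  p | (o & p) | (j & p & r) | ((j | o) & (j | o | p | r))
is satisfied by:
  {o: True, p: True, j: True}
  {o: True, p: True, j: False}
  {o: True, j: True, p: False}
  {o: True, j: False, p: False}
  {p: True, j: True, o: False}
  {p: True, j: False, o: False}
  {j: True, p: False, o: False}


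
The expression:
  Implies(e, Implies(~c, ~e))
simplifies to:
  c | ~e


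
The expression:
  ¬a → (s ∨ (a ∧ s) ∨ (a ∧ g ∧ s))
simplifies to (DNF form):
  a ∨ s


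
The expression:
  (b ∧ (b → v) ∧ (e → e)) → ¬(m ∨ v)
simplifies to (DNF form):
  ¬b ∨ ¬v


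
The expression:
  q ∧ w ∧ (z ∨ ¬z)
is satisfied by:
  {w: True, q: True}


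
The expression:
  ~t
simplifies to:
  ~t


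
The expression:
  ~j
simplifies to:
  ~j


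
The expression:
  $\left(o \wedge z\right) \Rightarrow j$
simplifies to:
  $j \vee \neg o \vee \neg z$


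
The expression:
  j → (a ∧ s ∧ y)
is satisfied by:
  {s: True, y: True, a: True, j: False}
  {s: True, y: True, a: False, j: False}
  {s: True, a: True, y: False, j: False}
  {s: True, a: False, y: False, j: False}
  {y: True, a: True, s: False, j: False}
  {y: True, a: False, s: False, j: False}
  {a: True, s: False, y: False, j: False}
  {a: False, s: False, y: False, j: False}
  {j: True, s: True, y: True, a: True}


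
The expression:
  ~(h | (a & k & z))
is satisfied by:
  {k: False, z: False, h: False, a: False}
  {a: True, k: False, z: False, h: False}
  {z: True, a: False, k: False, h: False}
  {a: True, z: True, k: False, h: False}
  {k: True, a: False, z: False, h: False}
  {a: True, k: True, z: False, h: False}
  {z: True, k: True, a: False, h: False}


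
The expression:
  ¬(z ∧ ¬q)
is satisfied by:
  {q: True, z: False}
  {z: False, q: False}
  {z: True, q: True}


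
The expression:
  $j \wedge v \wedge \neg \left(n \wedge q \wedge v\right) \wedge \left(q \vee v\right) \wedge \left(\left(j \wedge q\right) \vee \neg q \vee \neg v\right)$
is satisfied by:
  {j: True, v: True, q: False, n: False}
  {j: True, n: True, v: True, q: False}
  {j: True, q: True, v: True, n: False}


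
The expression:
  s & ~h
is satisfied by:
  {s: True, h: False}


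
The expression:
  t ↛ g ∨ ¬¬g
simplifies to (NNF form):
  g ∨ t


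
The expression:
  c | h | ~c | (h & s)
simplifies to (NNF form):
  True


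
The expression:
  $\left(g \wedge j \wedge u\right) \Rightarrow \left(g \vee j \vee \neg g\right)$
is always true.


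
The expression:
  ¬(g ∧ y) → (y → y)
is always true.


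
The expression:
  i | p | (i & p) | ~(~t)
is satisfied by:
  {i: True, t: True, p: True}
  {i: True, t: True, p: False}
  {i: True, p: True, t: False}
  {i: True, p: False, t: False}
  {t: True, p: True, i: False}
  {t: True, p: False, i: False}
  {p: True, t: False, i: False}


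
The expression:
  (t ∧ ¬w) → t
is always true.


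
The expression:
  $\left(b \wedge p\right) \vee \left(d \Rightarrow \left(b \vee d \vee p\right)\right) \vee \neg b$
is always true.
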